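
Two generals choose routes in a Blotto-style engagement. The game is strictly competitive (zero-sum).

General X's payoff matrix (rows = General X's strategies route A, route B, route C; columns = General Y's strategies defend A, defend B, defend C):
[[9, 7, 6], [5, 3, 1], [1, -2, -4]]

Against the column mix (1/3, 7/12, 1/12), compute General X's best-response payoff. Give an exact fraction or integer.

route A: (9)·(1/3) + (7)·(7/12) + (6)·(1/12) = 91/12.
route B: (5)·(1/3) + (3)·(7/12) + (1)·(1/12) = 7/2.
route C: (1)·(1/3) + (-2)·(7/12) + (-4)·(1/12) = -7/6.
The best pure response is route A with expected payoff 91/12.

91/12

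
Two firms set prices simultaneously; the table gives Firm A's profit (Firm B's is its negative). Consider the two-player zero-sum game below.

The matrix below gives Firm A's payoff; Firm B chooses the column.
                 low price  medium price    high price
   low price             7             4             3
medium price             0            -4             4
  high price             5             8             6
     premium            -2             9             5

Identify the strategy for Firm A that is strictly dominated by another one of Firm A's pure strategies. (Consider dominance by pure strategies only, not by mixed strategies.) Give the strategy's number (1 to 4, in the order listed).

Compare medium price with high price: 5 > 0, 8 > -4, 6 > 4.
So high price strictly dominates medium price for Firm A; medium price is strictly dominated.

2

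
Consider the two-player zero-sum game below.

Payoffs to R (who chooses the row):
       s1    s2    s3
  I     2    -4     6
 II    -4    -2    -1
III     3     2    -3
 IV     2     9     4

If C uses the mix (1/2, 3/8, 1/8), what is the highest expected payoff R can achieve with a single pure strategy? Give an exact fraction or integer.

I: (2)·(1/2) + (-4)·(3/8) + (6)·(1/8) = 1/4.
II: (-4)·(1/2) + (-2)·(3/8) + (-1)·(1/8) = -23/8.
III: (3)·(1/2) + (2)·(3/8) + (-3)·(1/8) = 15/8.
IV: (2)·(1/2) + (9)·(3/8) + (4)·(1/8) = 39/8.
The best pure response is IV with expected payoff 39/8.

39/8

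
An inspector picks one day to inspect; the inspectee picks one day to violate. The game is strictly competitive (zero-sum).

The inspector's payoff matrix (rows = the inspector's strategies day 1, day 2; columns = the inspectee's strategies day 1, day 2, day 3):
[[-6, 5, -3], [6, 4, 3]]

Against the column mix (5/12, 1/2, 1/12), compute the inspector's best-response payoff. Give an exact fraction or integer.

day 1: (-6)·(5/12) + (5)·(1/2) + (-3)·(1/12) = -1/4.
day 2: (6)·(5/12) + (4)·(1/2) + (3)·(1/12) = 19/4.
The best pure response is day 2 with expected payoff 19/4.

19/4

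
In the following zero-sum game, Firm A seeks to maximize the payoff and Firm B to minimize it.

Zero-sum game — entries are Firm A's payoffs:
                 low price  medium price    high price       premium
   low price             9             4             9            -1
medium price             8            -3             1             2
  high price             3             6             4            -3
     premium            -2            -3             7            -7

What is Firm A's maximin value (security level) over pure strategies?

The worst-case payoff for each row is low price: -1, medium price: -3, high price: -3, premium: -7.
The best of these is -1.

-1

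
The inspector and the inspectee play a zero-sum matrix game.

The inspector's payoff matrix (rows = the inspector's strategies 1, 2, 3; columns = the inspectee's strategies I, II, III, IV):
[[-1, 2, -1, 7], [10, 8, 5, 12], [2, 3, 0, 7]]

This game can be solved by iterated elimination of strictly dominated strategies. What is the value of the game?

Column II is strictly dominated by III for the inspectee (-1<2, 5<8, 0<3); eliminate II.
Row 1 is strictly dominated by row 2 (10>-1, 5>-1, 12>7); eliminate 1.
Row 3 is strictly dominated by row 2 (10>2, 5>0, 12>7); eliminate 3.
Column I is strictly dominated by III for the inspectee (5<10); eliminate I.
Column IV is strictly dominated by III for the inspectee (5<12); eliminate IV.
Only (2, III) remains, with payoff 5.

5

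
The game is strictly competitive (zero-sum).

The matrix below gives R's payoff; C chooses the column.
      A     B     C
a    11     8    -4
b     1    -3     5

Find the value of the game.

Column A is strictly dominated by B for C (it gives R more in every row).
The remaining 2×2 game on (a, b) × (B, C) has no saddle point. Let R play a with probability p; indifference gives 8p − 3(1−p) = −4p + 5(1−p), so p = 2/5.
Similarly C's optimal q on B is 9/20, and the value is 8·(9/20) + (-4)·(11/20) = 7/5.

7/5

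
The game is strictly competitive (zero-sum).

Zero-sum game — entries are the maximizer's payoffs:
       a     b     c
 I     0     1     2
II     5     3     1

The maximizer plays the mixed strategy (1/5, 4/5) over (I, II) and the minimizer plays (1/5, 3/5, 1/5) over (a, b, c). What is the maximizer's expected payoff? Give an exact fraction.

Against (1/5, 3/5, 1/5), each row's expected payoff is I: 1; II: 3.
Taking the (1/5, 4/5)-weighted average: (1/5)·(1) + (4/5)·(3) = 13/5.

13/5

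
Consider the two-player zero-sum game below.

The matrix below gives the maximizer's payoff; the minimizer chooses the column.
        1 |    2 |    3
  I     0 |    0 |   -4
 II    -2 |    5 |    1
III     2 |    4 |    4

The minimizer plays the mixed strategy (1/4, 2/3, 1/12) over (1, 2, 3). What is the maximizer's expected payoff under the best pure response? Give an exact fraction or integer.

I: (0)·(1/4) + (0)·(2/3) + (-4)·(1/12) = -1/3.
II: (-2)·(1/4) + (5)·(2/3) + (1)·(1/12) = 35/12.
III: (2)·(1/4) + (4)·(2/3) + (4)·(1/12) = 7/2.
The best pure response is III with expected payoff 7/2.

7/2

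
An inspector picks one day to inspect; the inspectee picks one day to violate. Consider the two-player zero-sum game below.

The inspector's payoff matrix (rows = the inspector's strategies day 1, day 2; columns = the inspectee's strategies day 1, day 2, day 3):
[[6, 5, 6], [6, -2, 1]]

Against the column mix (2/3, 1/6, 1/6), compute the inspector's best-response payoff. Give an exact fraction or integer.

day 1: (6)·(2/3) + (5)·(1/6) + (6)·(1/6) = 35/6.
day 2: (6)·(2/3) + (-2)·(1/6) + (1)·(1/6) = 23/6.
The best pure response is day 1 with expected payoff 35/6.

35/6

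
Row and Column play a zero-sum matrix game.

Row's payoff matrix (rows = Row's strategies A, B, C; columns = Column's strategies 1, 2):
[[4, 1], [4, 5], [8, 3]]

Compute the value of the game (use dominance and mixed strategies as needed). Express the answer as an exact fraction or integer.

14/3

Row A is strictly dominated by row C, so Row never plays it.
The remaining 2×2 game on (B, C) × (1, 2) has no saddle point. Let Row play B with probability p; indifference gives 4p + 8(1−p) = 5p + 3(1−p), so p = 5/6.
Similarly Column's optimal q on 1 is 1/3, and the value is 4·(1/3) + (5)·(2/3) = 14/3.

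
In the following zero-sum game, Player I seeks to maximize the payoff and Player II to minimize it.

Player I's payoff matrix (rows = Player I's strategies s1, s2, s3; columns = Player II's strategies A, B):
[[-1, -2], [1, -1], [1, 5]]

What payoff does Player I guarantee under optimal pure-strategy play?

1

Row minima: -2, -1, 1 → Player I's maximin is 1.
Column maxima: 1, 5 → Player II's minimax is 1.
They coincide at (s3, A), so the value is 1.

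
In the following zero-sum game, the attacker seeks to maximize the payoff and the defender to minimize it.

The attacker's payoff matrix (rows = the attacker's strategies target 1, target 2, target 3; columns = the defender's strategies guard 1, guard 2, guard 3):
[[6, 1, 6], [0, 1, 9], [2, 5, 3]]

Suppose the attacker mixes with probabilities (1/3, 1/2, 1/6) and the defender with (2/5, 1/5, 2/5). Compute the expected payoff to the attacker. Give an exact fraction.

61/15

Against (2/5, 1/5, 2/5), each row's expected payoff is target 1: 5; target 2: 19/5; target 3: 3.
Taking the (1/3, 1/2, 1/6)-weighted average: (1/3)·(5) + (1/2)·(19/5) + (1/6)·(3) = 61/15.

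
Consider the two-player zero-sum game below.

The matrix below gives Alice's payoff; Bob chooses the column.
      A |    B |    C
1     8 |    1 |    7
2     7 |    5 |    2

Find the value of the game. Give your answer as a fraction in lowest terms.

Column A is strictly dominated by C for Bob (it gives Alice more in every row).
The remaining 2×2 game on (1, 2) × (B, C) has no saddle point. Let Alice play 1 with probability p; indifference gives p + 5(1−p) = 7p + 2(1−p), so p = 1/3.
Similarly Bob's optimal q on B is 5/9, and the value is 1·(5/9) + (7)·(4/9) = 11/3.

11/3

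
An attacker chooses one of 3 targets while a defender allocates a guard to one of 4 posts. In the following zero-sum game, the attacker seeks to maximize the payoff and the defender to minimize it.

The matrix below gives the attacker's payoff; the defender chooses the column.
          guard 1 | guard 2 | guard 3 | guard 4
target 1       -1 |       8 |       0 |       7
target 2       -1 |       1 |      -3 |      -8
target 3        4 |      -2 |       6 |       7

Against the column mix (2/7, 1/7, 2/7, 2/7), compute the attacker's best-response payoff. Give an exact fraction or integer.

32/7

target 1: (-1)·(2/7) + (8)·(1/7) + (0)·(2/7) + (7)·(2/7) = 20/7.
target 2: (-1)·(2/7) + (1)·(1/7) + (-3)·(2/7) + (-8)·(2/7) = -23/7.
target 3: (4)·(2/7) + (-2)·(1/7) + (6)·(2/7) + (7)·(2/7) = 32/7.
The best pure response is target 3 with expected payoff 32/7.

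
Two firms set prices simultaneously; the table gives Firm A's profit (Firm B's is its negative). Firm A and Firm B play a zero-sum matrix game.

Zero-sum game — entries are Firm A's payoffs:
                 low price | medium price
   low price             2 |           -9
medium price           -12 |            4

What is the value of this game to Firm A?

-100/27

Row minima are -9 and -12, so Firm A's maximin is -9; column maxima are 2 and 4, so Firm B's minimax is 2. These differ, so the equilibrium is in mixed strategies.
Let Firm A play low price with probability p. Firm B is indifferent when 2p − 12(1−p) = −9p + 4(1−p), giving p = 16/27.
Let Firm B play low price with probability q. Firm A is indifferent when 2q − 9(1−q) = −12q + 4(1−q), giving q = 13/27.
The value is 2·(13/27) + (-9)·(14/27) = -100/27.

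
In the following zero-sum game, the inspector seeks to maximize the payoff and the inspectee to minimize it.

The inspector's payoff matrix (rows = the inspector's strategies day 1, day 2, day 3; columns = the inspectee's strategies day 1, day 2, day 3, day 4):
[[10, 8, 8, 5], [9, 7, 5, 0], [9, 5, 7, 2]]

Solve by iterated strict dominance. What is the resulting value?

5

Column day 2 is strictly dominated by day 4 for the inspectee (5<8, 0<7, 2<5); eliminate day 2.
Column day 3 is strictly dominated by day 4 for the inspectee (5<8, 0<5, 2<7); eliminate day 3.
Column day 1 is strictly dominated by day 4 for the inspectee (5<10, 0<9, 2<9); eliminate day 1.
Row day 3 is strictly dominated by row day 1 (5>2); eliminate day 3.
Row day 2 is strictly dominated by row day 1 (5>0); eliminate day 2.
Only (day 1, day 4) remains, with payoff 5.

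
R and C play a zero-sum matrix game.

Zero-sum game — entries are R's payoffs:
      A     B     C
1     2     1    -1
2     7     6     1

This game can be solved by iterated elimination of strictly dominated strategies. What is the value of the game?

1

Row 1 is strictly dominated by row 2 (7>2, 6>1, 1>-1); eliminate 1.
Column A is strictly dominated by B for C (6<7); eliminate A.
Column B is strictly dominated by C for C (1<6); eliminate B.
Only (2, C) remains, with payoff 1.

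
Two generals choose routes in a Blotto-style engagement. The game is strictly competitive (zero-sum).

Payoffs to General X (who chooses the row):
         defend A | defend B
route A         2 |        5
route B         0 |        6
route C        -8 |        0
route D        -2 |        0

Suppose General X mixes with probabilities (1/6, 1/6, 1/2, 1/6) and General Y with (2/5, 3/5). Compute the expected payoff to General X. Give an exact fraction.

-1/2

Against (2/5, 3/5), each row's expected payoff is route A: 19/5; route B: 18/5; route C: -16/5; route D: -4/5.
Taking the (1/6, 1/6, 1/2, 1/6)-weighted average: (1/6)·(19/5) + (1/6)·(18/5) + (1/2)·(-16/5) + (1/6)·(-4/5) = -1/2.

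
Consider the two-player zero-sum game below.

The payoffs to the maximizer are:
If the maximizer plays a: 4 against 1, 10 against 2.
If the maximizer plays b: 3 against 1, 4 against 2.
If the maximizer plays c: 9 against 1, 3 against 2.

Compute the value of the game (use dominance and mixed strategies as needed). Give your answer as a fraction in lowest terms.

13/2

Row b is strictly dominated by row a, so the maximizer never plays it.
The remaining 2×2 game on (a, c) × (1, 2) has no saddle point. Let the maximizer play a with probability p; indifference gives 4p + 9(1−p) = 10p + 3(1−p), so p = 1/2.
Similarly the minimizer's optimal q on 1 is 7/12, and the value is 4·(7/12) + (10)·(5/12) = 13/2.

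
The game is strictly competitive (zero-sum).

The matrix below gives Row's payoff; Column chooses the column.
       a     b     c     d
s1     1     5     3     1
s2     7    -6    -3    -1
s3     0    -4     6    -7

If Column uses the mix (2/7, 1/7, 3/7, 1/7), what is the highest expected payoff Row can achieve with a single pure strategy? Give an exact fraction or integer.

s1: (1)·(2/7) + (5)·(1/7) + (3)·(3/7) + (1)·(1/7) = 17/7.
s2: (7)·(2/7) + (-6)·(1/7) + (-3)·(3/7) + (-1)·(1/7) = -2/7.
s3: (0)·(2/7) + (-4)·(1/7) + (6)·(3/7) + (-7)·(1/7) = 1.
The best pure response is s1 with expected payoff 17/7.

17/7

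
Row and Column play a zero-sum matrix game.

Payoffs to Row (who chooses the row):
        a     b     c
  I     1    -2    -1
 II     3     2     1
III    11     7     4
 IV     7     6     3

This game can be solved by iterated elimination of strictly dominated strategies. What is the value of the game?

4

Column a is strictly dominated by b for Column (-2<1, 2<3, 7<11, 6<7); eliminate a.
Row IV is strictly dominated by row III (7>6, 4>3); eliminate IV.
Row II is strictly dominated by row III (7>2, 4>1); eliminate II.
Row I is strictly dominated by row III (7>-2, 4>-1); eliminate I.
Column b is strictly dominated by c for Column (4<7); eliminate b.
Only (III, c) remains, with payoff 4.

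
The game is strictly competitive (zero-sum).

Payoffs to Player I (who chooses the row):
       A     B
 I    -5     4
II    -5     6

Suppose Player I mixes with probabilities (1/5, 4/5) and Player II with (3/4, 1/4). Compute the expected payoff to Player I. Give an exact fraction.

Against (3/4, 1/4), each row's expected payoff is I: -11/4; II: -9/4.
Taking the (1/5, 4/5)-weighted average: (1/5)·(-11/4) + (4/5)·(-9/4) = -47/20.

-47/20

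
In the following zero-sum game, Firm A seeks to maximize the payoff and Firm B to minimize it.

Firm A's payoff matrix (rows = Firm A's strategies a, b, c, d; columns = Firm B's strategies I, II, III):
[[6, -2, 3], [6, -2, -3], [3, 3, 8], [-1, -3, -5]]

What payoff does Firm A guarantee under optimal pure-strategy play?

3

Row minima: -2, -3, 3, -5 → Firm A's maximin is 3.
Column maxima: 6, 3, 8 → Firm B's minimax is 3.
They coincide at (c, II), so the value is 3.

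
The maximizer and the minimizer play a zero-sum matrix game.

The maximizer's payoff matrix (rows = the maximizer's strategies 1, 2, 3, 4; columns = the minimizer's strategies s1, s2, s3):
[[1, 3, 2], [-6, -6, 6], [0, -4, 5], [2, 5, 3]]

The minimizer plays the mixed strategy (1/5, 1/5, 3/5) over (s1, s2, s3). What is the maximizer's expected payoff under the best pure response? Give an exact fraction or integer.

1: (1)·(1/5) + (3)·(1/5) + (2)·(3/5) = 2.
2: (-6)·(1/5) + (-6)·(1/5) + (6)·(3/5) = 6/5.
3: (0)·(1/5) + (-4)·(1/5) + (5)·(3/5) = 11/5.
4: (2)·(1/5) + (5)·(1/5) + (3)·(3/5) = 16/5.
The best pure response is 4 with expected payoff 16/5.

16/5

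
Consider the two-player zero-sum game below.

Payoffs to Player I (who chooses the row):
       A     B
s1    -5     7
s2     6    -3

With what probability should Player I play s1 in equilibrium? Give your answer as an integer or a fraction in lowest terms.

Row minima are -5 and -3, so Player I's maximin is -3; column maxima are 6 and 7, so Player II's minimax is 6. These differ, so the equilibrium is in mixed strategies.
Let Player I play s1 with probability p. Player II is indifferent when −5p + 6(1−p) = 7p − 3(1−p), giving p = 3/7.

3/7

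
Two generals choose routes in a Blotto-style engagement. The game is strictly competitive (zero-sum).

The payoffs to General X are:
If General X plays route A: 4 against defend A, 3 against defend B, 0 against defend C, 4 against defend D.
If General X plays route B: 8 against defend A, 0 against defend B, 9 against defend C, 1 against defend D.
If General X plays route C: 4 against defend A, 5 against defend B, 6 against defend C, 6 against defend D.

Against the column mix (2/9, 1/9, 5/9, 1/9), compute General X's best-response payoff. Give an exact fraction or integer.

route A: (4)·(2/9) + (3)·(1/9) + (0)·(5/9) + (4)·(1/9) = 5/3.
route B: (8)·(2/9) + (0)·(1/9) + (9)·(5/9) + (1)·(1/9) = 62/9.
route C: (4)·(2/9) + (5)·(1/9) + (6)·(5/9) + (6)·(1/9) = 49/9.
The best pure response is route B with expected payoff 62/9.

62/9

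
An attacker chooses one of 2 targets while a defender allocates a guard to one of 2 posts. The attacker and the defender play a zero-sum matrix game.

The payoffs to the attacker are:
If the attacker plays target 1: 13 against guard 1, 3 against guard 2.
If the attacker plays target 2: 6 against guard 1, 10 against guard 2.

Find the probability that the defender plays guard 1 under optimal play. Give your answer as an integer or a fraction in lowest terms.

1/2

Row minima are 3 and 6, so the attacker's maximin is 6; column maxima are 13 and 10, so the defender's minimax is 10. These differ, so the equilibrium is in mixed strategies.
Let the defender play guard 1 with probability q. The attacker is indifferent when 13q + 3(1−q) = 6q + 10(1−q), giving q = 1/2.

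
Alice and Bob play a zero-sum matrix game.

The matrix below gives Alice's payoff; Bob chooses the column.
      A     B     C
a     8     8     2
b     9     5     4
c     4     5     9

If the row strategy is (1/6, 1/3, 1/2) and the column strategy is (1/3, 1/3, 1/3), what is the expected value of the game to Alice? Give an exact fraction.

Against (1/3, 1/3, 1/3), each row's expected payoff is a: 6; b: 6; c: 6.
Taking the (1/6, 1/3, 1/2)-weighted average: (1/6)·(6) + (1/3)·(6) + (1/2)·(6) = 6.

6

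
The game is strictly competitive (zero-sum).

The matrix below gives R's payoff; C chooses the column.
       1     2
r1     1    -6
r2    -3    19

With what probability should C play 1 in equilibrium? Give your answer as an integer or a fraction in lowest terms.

25/29

Row minima are -6 and -3, so R's maximin is -3; column maxima are 1 and 19, so C's minimax is 1. These differ, so the equilibrium is in mixed strategies.
Let C play 1 with probability q. R is indifferent when q − 6(1−q) = −3q + 19(1−q), giving q = 25/29.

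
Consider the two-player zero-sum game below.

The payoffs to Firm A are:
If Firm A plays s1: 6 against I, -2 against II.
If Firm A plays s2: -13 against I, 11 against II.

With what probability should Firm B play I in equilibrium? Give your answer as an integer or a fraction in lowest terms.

Row minima are -2 and -13, so Firm A's maximin is -2; column maxima are 6 and 11, so Firm B's minimax is 6. These differ, so the equilibrium is in mixed strategies.
Let Firm B play I with probability q. Firm A is indifferent when 6q − 2(1−q) = −13q + 11(1−q), giving q = 13/32.

13/32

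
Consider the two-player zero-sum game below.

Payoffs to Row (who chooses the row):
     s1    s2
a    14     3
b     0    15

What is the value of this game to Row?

Row minima are 3 and 0, so Row's maximin is 3; column maxima are 14 and 15, so Column's minimax is 14. These differ, so the equilibrium is in mixed strategies.
Let Row play a with probability p. Column is indifferent when 14p = 3p + 15(1−p), giving p = 15/26.
Let Column play s1 with probability q. Row is indifferent when 14q + 3(1−q) = 15(1−q), giving q = 6/13.
The value is 14·(6/13) + (3)·(7/13) = 105/13.

105/13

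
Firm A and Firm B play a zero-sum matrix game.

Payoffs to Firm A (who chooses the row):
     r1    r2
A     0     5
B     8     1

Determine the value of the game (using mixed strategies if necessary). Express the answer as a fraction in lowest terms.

Row minima are 0 and 1, so Firm A's maximin is 1; column maxima are 8 and 5, so Firm B's minimax is 5. These differ, so the equilibrium is in mixed strategies.
Let Firm A play A with probability p. Firm B is indifferent when 8(1−p) = 5p + (1−p), giving p = 7/12.
Let Firm B play r1 with probability q. Firm A is indifferent when 5(1−q) = 8q + (1−q), giving q = 1/3.
The value is 0·(1/3) + (5)·(2/3) = 10/3.

10/3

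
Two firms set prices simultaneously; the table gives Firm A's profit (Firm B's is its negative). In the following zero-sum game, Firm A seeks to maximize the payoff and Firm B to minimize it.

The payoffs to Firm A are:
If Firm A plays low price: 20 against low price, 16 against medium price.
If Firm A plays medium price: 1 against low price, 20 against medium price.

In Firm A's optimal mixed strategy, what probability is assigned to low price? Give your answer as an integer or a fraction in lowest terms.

Row minima are 16 and 1, so Firm A's maximin is 16; column maxima are 20 and 20, so Firm B's minimax is 20. These differ, so the equilibrium is in mixed strategies.
Let Firm A play low price with probability p. Firm B is indifferent when 20p + (1−p) = 16p + 20(1−p), giving p = 19/23.

19/23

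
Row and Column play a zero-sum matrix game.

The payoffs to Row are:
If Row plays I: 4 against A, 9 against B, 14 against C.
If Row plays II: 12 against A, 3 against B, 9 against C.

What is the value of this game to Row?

Column C is strictly dominated by B for Column (it gives Row more in every row).
The remaining 2×2 game on (I, II) × (A, B) has no saddle point. Let Row play I with probability p; indifference gives 4p + 12(1−p) = 9p + 3(1−p), so p = 9/14.
Similarly Column's optimal q on A is 3/7, and the value is 4·(3/7) + (9)·(4/7) = 48/7.

48/7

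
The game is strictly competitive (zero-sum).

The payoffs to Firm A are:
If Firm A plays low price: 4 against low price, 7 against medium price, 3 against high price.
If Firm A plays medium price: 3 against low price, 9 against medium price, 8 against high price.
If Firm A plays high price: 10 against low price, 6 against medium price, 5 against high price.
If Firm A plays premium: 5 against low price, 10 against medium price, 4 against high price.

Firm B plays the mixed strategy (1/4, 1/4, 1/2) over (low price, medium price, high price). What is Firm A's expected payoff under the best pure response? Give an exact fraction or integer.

7

low price: (4)·(1/4) + (7)·(1/4) + (3)·(1/2) = 17/4.
medium price: (3)·(1/4) + (9)·(1/4) + (8)·(1/2) = 7.
high price: (10)·(1/4) + (6)·(1/4) + (5)·(1/2) = 13/2.
premium: (5)·(1/4) + (10)·(1/4) + (4)·(1/2) = 23/4.
The best pure response is medium price with expected payoff 7.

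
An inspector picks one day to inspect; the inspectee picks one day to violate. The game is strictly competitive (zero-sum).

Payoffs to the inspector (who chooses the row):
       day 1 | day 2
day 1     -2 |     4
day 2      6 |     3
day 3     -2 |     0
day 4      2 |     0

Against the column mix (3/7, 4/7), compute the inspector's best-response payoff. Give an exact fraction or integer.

30/7

day 1: (-2)·(3/7) + (4)·(4/7) = 10/7.
day 2: (6)·(3/7) + (3)·(4/7) = 30/7.
day 3: (-2)·(3/7) + (0)·(4/7) = -6/7.
day 4: (2)·(3/7) + (0)·(4/7) = 6/7.
The best pure response is day 2 with expected payoff 30/7.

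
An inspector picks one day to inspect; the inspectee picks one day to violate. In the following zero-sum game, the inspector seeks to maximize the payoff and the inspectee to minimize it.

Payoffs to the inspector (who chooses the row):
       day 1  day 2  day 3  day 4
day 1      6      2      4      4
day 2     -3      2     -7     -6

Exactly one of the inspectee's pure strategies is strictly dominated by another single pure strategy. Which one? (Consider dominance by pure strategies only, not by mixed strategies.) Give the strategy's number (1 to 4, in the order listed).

1

The inspectee prefers columns that give the inspector less. Compare day 1 with day 3: 4 < 6, -7 < -3.
So day 3 strictly dominates day 1 for the inspectee; day 1 is strictly dominated.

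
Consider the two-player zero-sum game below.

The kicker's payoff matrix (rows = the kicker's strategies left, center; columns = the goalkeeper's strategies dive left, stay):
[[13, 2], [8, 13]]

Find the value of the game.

Row minima are 2 and 8, so the kicker's maximin is 8; column maxima are 13 and 13, so the goalkeeper's minimax is 13. These differ, so the equilibrium is in mixed strategies.
Let the kicker play left with probability p. The goalkeeper is indifferent when 13p + 8(1−p) = 2p + 13(1−p), giving p = 5/16.
Let the goalkeeper play dive left with probability q. The kicker is indifferent when 13q + 2(1−q) = 8q + 13(1−q), giving q = 11/16.
The value is 13·(11/16) + (2)·(5/16) = 153/16.

153/16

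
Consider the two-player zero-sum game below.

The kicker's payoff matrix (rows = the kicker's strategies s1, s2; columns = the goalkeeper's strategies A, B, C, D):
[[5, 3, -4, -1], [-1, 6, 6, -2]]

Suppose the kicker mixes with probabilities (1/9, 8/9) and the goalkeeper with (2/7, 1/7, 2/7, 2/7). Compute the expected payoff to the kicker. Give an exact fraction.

Against (2/7, 1/7, 2/7, 2/7), each row's expected payoff is s1: 3/7; s2: 12/7.
Taking the (1/9, 8/9)-weighted average: (1/9)·(3/7) + (8/9)·(12/7) = 11/7.

11/7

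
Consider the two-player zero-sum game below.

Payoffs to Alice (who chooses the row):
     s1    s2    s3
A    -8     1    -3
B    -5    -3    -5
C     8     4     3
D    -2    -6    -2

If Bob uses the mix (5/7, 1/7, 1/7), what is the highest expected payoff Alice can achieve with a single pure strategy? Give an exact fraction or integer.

47/7

A: (-8)·(5/7) + (1)·(1/7) + (-3)·(1/7) = -6.
B: (-5)·(5/7) + (-3)·(1/7) + (-5)·(1/7) = -33/7.
C: (8)·(5/7) + (4)·(1/7) + (3)·(1/7) = 47/7.
D: (-2)·(5/7) + (-6)·(1/7) + (-2)·(1/7) = -18/7.
The best pure response is C with expected payoff 47/7.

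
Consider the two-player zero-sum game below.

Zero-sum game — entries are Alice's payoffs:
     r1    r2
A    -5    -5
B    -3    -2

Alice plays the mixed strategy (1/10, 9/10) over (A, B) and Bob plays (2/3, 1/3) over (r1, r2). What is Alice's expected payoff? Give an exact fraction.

-29/10

Against (2/3, 1/3), each row's expected payoff is A: -5; B: -8/3.
Taking the (1/10, 9/10)-weighted average: (1/10)·(-5) + (9/10)·(-8/3) = -29/10.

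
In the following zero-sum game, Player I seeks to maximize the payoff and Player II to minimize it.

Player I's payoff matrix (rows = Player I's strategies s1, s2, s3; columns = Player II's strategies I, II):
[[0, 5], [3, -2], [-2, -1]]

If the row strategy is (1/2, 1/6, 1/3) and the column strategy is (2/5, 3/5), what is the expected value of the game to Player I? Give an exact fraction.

Against (2/5, 3/5), each row's expected payoff is s1: 3; s2: 0; s3: -7/5.
Taking the (1/2, 1/6, 1/3)-weighted average: (1/2)·(3) + (1/6)·(0) + (1/3)·(-7/5) = 31/30.

31/30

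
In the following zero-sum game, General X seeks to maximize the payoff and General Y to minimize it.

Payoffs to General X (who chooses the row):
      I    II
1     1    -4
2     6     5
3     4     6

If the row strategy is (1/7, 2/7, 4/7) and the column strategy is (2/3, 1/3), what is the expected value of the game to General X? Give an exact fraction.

Against (2/3, 1/3), each row's expected payoff is 1: -2/3; 2: 17/3; 3: 14/3.
Taking the (1/7, 2/7, 4/7)-weighted average: (1/7)·(-2/3) + (2/7)·(17/3) + (4/7)·(14/3) = 88/21.

88/21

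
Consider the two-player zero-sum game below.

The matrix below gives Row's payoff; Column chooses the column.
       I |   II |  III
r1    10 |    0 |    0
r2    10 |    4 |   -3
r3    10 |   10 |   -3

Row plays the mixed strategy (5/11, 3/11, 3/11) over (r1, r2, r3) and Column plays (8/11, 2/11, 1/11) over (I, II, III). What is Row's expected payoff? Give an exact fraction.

86/11

Against (8/11, 2/11, 1/11), each row's expected payoff is r1: 80/11; r2: 85/11; r3: 97/11.
Taking the (5/11, 3/11, 3/11)-weighted average: (5/11)·(80/11) + (3/11)·(85/11) + (3/11)·(97/11) = 86/11.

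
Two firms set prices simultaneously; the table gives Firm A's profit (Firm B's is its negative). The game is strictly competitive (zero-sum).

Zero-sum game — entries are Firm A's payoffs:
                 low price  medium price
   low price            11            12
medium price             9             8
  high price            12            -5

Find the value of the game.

Row medium price is strictly dominated by row low price, so Firm A never plays it.
The remaining 2×2 game on (low price, high price) × (low price, medium price) has no saddle point. Let Firm A play low price with probability p; indifference gives 11p + 12(1−p) = 12p − 5(1−p), so p = 17/18.
Similarly Firm B's optimal q on low price is 17/18, and the value is 11·(17/18) + (12)·(1/18) = 199/18.

199/18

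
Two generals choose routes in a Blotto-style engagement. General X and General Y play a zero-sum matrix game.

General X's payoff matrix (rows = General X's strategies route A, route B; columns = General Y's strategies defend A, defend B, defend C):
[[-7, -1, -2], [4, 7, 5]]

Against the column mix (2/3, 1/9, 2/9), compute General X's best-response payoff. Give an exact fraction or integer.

route A: (-7)·(2/3) + (-1)·(1/9) + (-2)·(2/9) = -47/9.
route B: (4)·(2/3) + (7)·(1/9) + (5)·(2/9) = 41/9.
The best pure response is route B with expected payoff 41/9.

41/9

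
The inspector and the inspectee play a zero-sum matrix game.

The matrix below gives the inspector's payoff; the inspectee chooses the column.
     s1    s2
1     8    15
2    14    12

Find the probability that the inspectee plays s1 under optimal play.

1/3

Row minima are 8 and 12, so the inspector's maximin is 12; column maxima are 14 and 15, so the inspectee's minimax is 14. These differ, so the equilibrium is in mixed strategies.
Let the inspectee play s1 with probability q. The inspector is indifferent when 8q + 15(1−q) = 14q + 12(1−q), giving q = 1/3.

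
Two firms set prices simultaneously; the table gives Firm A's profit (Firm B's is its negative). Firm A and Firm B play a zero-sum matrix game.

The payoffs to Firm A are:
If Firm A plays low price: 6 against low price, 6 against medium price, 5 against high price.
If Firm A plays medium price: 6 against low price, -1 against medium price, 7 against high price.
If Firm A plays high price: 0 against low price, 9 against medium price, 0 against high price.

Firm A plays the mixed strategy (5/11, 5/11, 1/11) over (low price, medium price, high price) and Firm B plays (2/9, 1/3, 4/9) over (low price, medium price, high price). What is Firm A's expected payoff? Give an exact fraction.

Against (2/9, 1/3, 4/9), each row's expected payoff is low price: 50/9; medium price: 37/9; high price: 3.
Taking the (5/11, 5/11, 1/11)-weighted average: (5/11)·(50/9) + (5/11)·(37/9) + (1/11)·(3) = 14/3.

14/3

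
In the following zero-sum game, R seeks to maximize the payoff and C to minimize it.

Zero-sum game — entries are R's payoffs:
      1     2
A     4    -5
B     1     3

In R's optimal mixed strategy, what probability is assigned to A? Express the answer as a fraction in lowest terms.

Row minima are -5 and 1, so R's maximin is 1; column maxima are 4 and 3, so C's minimax is 3. These differ, so the equilibrium is in mixed strategies.
Let R play A with probability p. C is indifferent when 4p + (1−p) = −5p + 3(1−p), giving p = 2/11.

2/11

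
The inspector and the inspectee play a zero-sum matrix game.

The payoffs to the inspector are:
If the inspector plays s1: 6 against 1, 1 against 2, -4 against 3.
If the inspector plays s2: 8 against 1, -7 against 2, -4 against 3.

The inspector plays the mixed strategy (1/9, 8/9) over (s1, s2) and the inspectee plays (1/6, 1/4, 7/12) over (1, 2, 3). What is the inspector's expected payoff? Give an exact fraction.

-277/108

Against (1/6, 1/4, 7/12), each row's expected payoff is s1: -13/12; s2: -11/4.
Taking the (1/9, 8/9)-weighted average: (1/9)·(-13/12) + (8/9)·(-11/4) = -277/108.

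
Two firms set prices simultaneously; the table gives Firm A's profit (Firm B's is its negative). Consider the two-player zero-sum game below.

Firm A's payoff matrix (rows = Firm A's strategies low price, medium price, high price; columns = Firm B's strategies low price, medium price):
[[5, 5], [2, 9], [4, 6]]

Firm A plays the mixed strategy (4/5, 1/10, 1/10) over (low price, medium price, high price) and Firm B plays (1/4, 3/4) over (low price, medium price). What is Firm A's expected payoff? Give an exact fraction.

Against (1/4, 3/4), each row's expected payoff is low price: 5; medium price: 29/4; high price: 11/2.
Taking the (4/5, 1/10, 1/10)-weighted average: (4/5)·(5) + (1/10)·(29/4) + (1/10)·(11/2) = 211/40.

211/40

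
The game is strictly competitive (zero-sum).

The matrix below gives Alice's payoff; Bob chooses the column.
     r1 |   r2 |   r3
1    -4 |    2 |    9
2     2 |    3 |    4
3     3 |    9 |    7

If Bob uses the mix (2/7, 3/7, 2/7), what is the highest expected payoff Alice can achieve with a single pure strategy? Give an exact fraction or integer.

47/7

1: (-4)·(2/7) + (2)·(3/7) + (9)·(2/7) = 16/7.
2: (2)·(2/7) + (3)·(3/7) + (4)·(2/7) = 3.
3: (3)·(2/7) + (9)·(3/7) + (7)·(2/7) = 47/7.
The best pure response is 3 with expected payoff 47/7.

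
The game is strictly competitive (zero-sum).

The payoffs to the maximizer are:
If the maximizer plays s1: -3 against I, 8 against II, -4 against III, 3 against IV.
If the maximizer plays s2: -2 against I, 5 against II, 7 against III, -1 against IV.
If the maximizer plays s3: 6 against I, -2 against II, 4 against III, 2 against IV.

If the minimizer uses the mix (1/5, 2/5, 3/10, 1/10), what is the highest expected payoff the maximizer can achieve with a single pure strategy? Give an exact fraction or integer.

s1: (-3)·(1/5) + (8)·(2/5) + (-4)·(3/10) + (3)·(1/10) = 17/10.
s2: (-2)·(1/5) + (5)·(2/5) + (7)·(3/10) + (-1)·(1/10) = 18/5.
s3: (6)·(1/5) + (-2)·(2/5) + (4)·(3/10) + (2)·(1/10) = 9/5.
The best pure response is s2 with expected payoff 18/5.

18/5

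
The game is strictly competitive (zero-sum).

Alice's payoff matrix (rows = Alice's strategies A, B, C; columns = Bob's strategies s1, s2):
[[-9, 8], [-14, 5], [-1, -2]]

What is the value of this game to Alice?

Row B is strictly dominated by row A, so Alice never plays it.
The remaining 2×2 game on (A, C) × (s1, s2) has no saddle point. Let Alice play A with probability p; indifference gives −9p − (1−p) = 8p − 2(1−p), so p = 1/18.
Similarly Bob's optimal q on s1 is 5/9, and the value is -9·(5/9) + (8)·(4/9) = -13/9.

-13/9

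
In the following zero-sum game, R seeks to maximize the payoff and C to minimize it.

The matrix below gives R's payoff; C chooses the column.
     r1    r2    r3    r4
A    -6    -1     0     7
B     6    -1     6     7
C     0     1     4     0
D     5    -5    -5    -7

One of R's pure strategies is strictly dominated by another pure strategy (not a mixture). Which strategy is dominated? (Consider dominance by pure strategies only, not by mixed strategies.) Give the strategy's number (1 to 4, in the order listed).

4

Compare D with B: 6 > 5, -1 > -5, 6 > -5, 7 > -7.
So B strictly dominates D for R; D is strictly dominated.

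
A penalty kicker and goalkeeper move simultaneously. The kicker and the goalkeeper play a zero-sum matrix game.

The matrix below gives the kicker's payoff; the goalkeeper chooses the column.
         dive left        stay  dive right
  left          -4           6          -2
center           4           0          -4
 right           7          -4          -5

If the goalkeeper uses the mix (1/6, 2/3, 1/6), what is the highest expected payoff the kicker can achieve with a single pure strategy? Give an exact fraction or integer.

3

left: (-4)·(1/6) + (6)·(2/3) + (-2)·(1/6) = 3.
center: (4)·(1/6) + (0)·(2/3) + (-4)·(1/6) = 0.
right: (7)·(1/6) + (-4)·(2/3) + (-5)·(1/6) = -7/3.
The best pure response is left with expected payoff 3.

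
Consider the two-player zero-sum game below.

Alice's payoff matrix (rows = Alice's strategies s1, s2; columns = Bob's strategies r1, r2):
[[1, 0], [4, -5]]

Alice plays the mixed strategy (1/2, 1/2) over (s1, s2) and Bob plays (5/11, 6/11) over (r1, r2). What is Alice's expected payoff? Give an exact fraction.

Against (5/11, 6/11), each row's expected payoff is s1: 5/11; s2: -10/11.
Taking the (1/2, 1/2)-weighted average: (1/2)·(5/11) + (1/2)·(-10/11) = -5/22.

-5/22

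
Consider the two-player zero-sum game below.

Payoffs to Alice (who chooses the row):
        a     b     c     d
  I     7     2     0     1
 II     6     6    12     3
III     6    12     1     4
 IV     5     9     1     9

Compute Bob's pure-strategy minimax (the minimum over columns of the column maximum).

The worst case (largest entry) in each column is a: 7, b: 12, c: 12, d: 9.
The best (smallest) of these is 7.

7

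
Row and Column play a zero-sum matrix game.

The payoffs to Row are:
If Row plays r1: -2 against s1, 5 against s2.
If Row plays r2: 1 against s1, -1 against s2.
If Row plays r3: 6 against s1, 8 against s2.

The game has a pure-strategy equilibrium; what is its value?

Row minima: -2, -1, 6 → Row's maximin is 6.
Column maxima: 6, 8 → Column's minimax is 6.
They coincide at (r3, s1), so the value is 6.

6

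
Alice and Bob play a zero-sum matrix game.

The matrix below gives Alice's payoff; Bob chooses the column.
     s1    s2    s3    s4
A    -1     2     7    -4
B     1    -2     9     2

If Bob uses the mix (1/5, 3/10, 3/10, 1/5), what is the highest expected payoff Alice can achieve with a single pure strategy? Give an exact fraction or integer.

A: (-1)·(1/5) + (2)·(3/10) + (7)·(3/10) + (-4)·(1/5) = 17/10.
B: (1)·(1/5) + (-2)·(3/10) + (9)·(3/10) + (2)·(1/5) = 27/10.
The best pure response is B with expected payoff 27/10.

27/10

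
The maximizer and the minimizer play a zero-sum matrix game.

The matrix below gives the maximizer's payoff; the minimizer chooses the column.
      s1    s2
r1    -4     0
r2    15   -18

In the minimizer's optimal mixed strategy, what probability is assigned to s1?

Row minima are -4 and -18, so the maximizer's maximin is -4; column maxima are 15 and 0, so the minimizer's minimax is 0. These differ, so the equilibrium is in mixed strategies.
Let the minimizer play s1 with probability q. The maximizer is indifferent when −4q = 15q − 18(1−q), giving q = 18/37.

18/37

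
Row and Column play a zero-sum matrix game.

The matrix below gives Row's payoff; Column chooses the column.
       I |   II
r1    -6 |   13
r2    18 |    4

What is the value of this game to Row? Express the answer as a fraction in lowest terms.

Row minima are -6 and 4, so Row's maximin is 4; column maxima are 18 and 13, so Column's minimax is 13. These differ, so the equilibrium is in mixed strategies.
Let Row play r1 with probability p. Column is indifferent when −6p + 18(1−p) = 13p + 4(1−p), giving p = 14/33.
Let Column play I with probability q. Row is indifferent when −6q + 13(1−q) = 18q + 4(1−q), giving q = 3/11.
The value is -6·(3/11) + (13)·(8/11) = 86/11.

86/11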